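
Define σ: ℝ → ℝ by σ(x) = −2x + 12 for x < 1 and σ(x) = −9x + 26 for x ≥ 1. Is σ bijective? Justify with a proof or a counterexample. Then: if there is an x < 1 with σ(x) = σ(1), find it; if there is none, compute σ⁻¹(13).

Both pieces are strictly decreasing (slopes −2 and −9), so each is injective on its own interval.
The left piece maps (−∞, 1) onto (10, ∞); the right piece maps [1, ∞) onto (−∞, 17].
These images overlap. In particular σ(1) = 17 (right piece), and solving −2x + 12 = 17 on the left piece gives x = −5/2 < 1.
So σ(−5/2) = σ(1) with −5/2 ≠ 1, and σ is not injective, hence not bijective. This x = −5/2 is the requested value below 1.

-5/2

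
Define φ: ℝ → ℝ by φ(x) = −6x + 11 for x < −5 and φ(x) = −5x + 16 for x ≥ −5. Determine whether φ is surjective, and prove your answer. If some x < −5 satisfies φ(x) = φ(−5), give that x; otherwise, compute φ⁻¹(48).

-37/6

Both pieces are strictly decreasing (slopes −6 and −5), so each is injective on its own interval.
The left piece maps (−∞, −5) onto (41, ∞); the right piece maps [−5, ∞) onto (−∞, 41].
These images together cover ℝ, so φ is surjective.
Because the two images are disjoint, no x < −5 has φ(x) = φ(−5), so we compute φ⁻¹(48): 48 lies in (41, ∞), so solve −6x + 11 = 48: x = (48 − 11)/(−6) = −37/6.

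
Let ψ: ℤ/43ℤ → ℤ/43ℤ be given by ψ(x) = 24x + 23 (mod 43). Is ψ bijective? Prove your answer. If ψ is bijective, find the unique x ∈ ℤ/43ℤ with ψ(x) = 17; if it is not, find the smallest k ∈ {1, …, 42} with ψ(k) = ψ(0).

32

If ψ(s) = ψ(t), then 24s ≡ 24t (mod 43). Because gcd(24, 43) = 1, we may cancel 24 to get s ≡ t (mod 43).
We now compute 24⁻¹ mod 43 explicitly. Euclid's algorithm: 43 = 1·24 + 19, 24 = 1·19 + 5, 19 = 3·5 + 4, 5 = 1·4 + 1; back-substituting gives 1 = 9·24 − 5·43, so 24⁻¹ ≡ 9 (mod 43).
For any y ∈ ℤ/43ℤ, x = 9(y − 23) mod 43 satisfies ψ(x) = 24·9(y − 23) + 23 ≡ y (since 24·9 ≡ 1 mod 43). So every y has a preimage.
Therefore ψ is bijective.
Since ψ is bijective, we compute ψ⁻¹(17): solve 24x + 23 ≡ 17 (mod 43), i.e. 24x ≡ 37 (mod 43).
Multiplying by 24⁻¹ = 9 gives x ≡ 9·37 = 333 = 7·43 + 32 ≡ 32 (mod 43).
Check: ψ(32) = 24·32 + 23 = 791 = 18·43 + 17 ≡ 17 (mod 43).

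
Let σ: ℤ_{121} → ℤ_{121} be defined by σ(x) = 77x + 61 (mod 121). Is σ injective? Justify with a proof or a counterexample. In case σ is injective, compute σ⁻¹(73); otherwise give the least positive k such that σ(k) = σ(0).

Recall: σ is injective when σ(x_1) = σ(x_2) forces x_1 = x_2.
We have gcd(77, 121) = 11 > 1. Taking x_1 = 0 and x_2 = 11: σ(0) = 61 and σ(11) = 77·11 + 61 = 908 ≡ 61 (mod 121).
So σ(0) = σ(11) while 0 ≠ 11, thus σ is not injective.
Since σ is not injective, we find the least positive k with σ(k) = σ(0): this means 77k ≡ 0 (mod 121), i.e. 121 ∣ 77k. Since gcd(77, 121) = 11, dividing through by 11 this holds exactly when 11 ∣ 7k, and as gcd(7, 11) = 1, exactly when 11 ∣ k.
The smallest positive such k is 11.

11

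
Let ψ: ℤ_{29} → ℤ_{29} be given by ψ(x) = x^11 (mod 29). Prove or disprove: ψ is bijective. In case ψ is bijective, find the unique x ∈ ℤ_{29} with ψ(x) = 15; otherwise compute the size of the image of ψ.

3

Since 29 is prime, the nonzero elements of ℤ_{29} form a cyclic group of order 28.
As gcd(11, 28) = 1, raising to the 11th power is a bijection on this group: if a^11 ≡ b^11 then (ab^{−1})^11 = 1, and the only element of order dividing gcd(11, 28) = 1 is 1, so a = b.
With ψ(0) = 0 this makes ψ injective on all of ℤ_{29}, hence bijective (finite equal-size domain and codomain). In particular ψ is bijective.
Since ψ is bijective, we find the preimage of 15. The inverse of x ↦ x^11 on (ℤ_{29})^× is x ↦ x^23, because 11·23 = 253 = 9·28 + 1 ≡ 1 (mod 28) and x^{28} = 1 for x ≠ 0 (Fermat). So ψ⁻¹(15) = 15^23 mod 29.
Repeated squaring mod 29: 15^1 ≡ 15, 15^2 ≡ 15² = 225 ≡ 22, 15^4 ≡ 22² = 484 ≡ 20, 15^8 ≡ 20² = 400 ≡ 23, 15^16 ≡ 23² = 529 ≡ 7. Since 23 = 16 + 4 + 2 + 1, 15^23 ≡ 7·20·22·15: 7·20 = 140 ≡ 24, then 24·22 = 528 ≡ 6, then 6·15 = 90 ≡ 3. So 15^23 ≡ 3 (mod 29).
Hence ψ⁻¹(15) = 3.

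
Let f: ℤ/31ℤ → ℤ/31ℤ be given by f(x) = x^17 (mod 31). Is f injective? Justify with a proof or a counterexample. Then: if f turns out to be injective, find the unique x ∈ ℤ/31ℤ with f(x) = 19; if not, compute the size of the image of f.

Since 31 is prime, the nonzero elements of ℤ/31ℤ form a cyclic group of order 30.
As gcd(17, 30) = 1, raising to the 17th power is a bijection on this group: if a^17 ≡ b^17 then (ab^{−1})^17 = 1, and the only element of order dividing gcd(17, 30) = 1 is 1, so a = b.
With f(0) = 0 this makes f injective on all of ℤ/31ℤ, hence bijective (finite equal-size domain and codomain). In particular f is injective.
Since f is injective, we find the preimage of 19. The inverse of x ↦ x^17 on (ℤ/31ℤ)^× is x ↦ x^23, because 17·23 = 391 = 13·30 + 1 ≡ 1 (mod 30) and x^{30} = 1 for x ≠ 0 (Fermat). So f⁻¹(19) = 19^23 mod 31.
Repeated squaring mod 31: 19^1 ≡ 19, 19^2 ≡ 19² = 361 ≡ 20, 19^4 ≡ 20² = 400 ≡ 28, 19^8 ≡ 28² = 784 ≡ 9, 19^16 ≡ 9² = 81 ≡ 19. Since 23 = 16 + 4 + 2 + 1, 19^23 ≡ 19·28·20·19: 19·28 = 532 ≡ 5, then 5·20 = 100 ≡ 7, then 7·19 = 133 ≡ 9. So 19^23 ≡ 9 (mod 31).
Hence f⁻¹(19) = 9.

9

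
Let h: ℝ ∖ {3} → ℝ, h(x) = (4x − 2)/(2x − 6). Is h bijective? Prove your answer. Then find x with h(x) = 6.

If h(x) = 2, cross-multiplying gives 2(4x − 2) = 4(2x − 6), which simplifies to −4 = −24 — false.  So 2 has no preimage and h is not surjective.
Thus h is not bijective.
Solving h(x) = 6: cross-multiplying gives 4x − 2 = 6(2x − 6), which rearranges to −8x = −34, so x = 17/4.

17/4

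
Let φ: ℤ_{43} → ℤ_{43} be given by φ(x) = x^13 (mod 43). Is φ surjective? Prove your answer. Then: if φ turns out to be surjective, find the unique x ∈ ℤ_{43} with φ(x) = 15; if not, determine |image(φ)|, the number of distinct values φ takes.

9

Since 43 is prime, the nonzero elements of ℤ_{43} form a cyclic group of order 42.
As gcd(13, 42) = 1, raising to the 13th power is a bijection on this group: if a^13 ≡ b^13 then (ab^{−1})^13 = 1, and the only element of order dividing gcd(13, 42) = 1 is 1, so a = b.
With φ(0) = 0 this makes φ injective on all of ℤ_{43}, hence bijective (finite equal-size domain and codomain). In particular φ is surjective.
Since φ is surjective, we find the preimage of 15. The inverse of x ↦ x^13 on (ℤ_{43})^× is x ↦ x^13, because 13·13 = 169 = 4·42 + 1 ≡ 1 (mod 42) and x^{42} = 1 for x ≠ 0 (Fermat). So φ⁻¹(15) = 15^13 mod 43.
Repeated squaring mod 43: 15^1 ≡ 15, 15^2 ≡ 15² = 225 ≡ 10, 15^4 ≡ 10² = 100 ≡ 14, 15^8 ≡ 14² = 196 ≡ 24. Since 13 = 8 + 4 + 1, 15^13 ≡ 24·14·15: 24·14 = 336 ≡ 35, then 35·15 = 525 ≡ 9. So 15^13 ≡ 9 (mod 43).
Hence φ⁻¹(15) = 9.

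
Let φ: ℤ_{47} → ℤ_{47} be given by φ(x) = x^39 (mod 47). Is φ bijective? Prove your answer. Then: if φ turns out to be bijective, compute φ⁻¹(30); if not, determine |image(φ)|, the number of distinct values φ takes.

Since 47 is prime, the nonzero elements of ℤ_{47} form a cyclic group of order 46.
As gcd(39, 46) = 1, raising to the 39th power is a bijection on this group: if u^39 ≡ v^39 then (uv^{−1})^39 = 1, and the only element of order dividing gcd(39, 46) = 1 is 1, so u = v.
With φ(0) = 0 this makes φ injective on all of ℤ_{47}, hence bijective (finite equal-size domain and codomain). In particular φ is bijective.
Since φ is bijective, we find the preimage of 30. The inverse of x ↦ x^39 on (ℤ_{47})^× is x ↦ x^13, because 39·13 = 507 = 11·46 + 1 ≡ 1 (mod 46) and x^{46} = 1 for x ≠ 0 (Fermat). So φ⁻¹(30) = 30^13 mod 47.
Repeated squaring mod 47: 30^1 ≡ 30, 30^2 ≡ 30² = 900 ≡ 7, 30^4 ≡ 7² = 49 ≡ 2, 30^8 ≡ 2² = 4. Since 13 = 8 + 4 + 1, 30^13 ≡ 4·2·30: 4·2 = 8, then 8·30 = 240 ≡ 5. So 30^13 ≡ 5 (mod 47).
Hence φ⁻¹(30) = 5.

5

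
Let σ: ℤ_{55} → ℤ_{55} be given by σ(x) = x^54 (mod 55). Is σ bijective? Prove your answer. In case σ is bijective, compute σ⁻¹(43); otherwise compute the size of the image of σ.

18

σ(3): Repeated squaring mod 55: 3^1 ≡ 3, 3^2 ≡ 3² = 9, 3^4 ≡ 9² = 81 ≡ 26, 3^8 ≡ 26² = 676 ≡ 16, 3^16 ≡ 16² = 256 ≡ 36, 3^32 ≡ 36² = 1296 ≡ 31. Since 54 = 32 + 16 + 4 + 2, 3^54 ≡ 31·36·26·9: 31·36 = 1116 ≡ 16, then 16·26 = 416 ≡ 31, then 31·9 = 279 ≡ 4. So 3^54 ≡ 4 (mod 55).
σ(8): Repeated squaring mod 55: 8^1 ≡ 8, 8^2 ≡ 8² = 64 ≡ 9, 8^4 ≡ 9² = 81 ≡ 26, 8^8 ≡ 26² = 676 ≡ 16, 8^16 ≡ 16² = 256 ≡ 36, 8^32 ≡ 36² = 1296 ≡ 31. Since 54 = 32 + 16 + 4 + 2, 8^54 ≡ 31·36·26·9: 31·36 = 1116 ≡ 16, then 16·26 = 416 ≡ 31, then 31·9 = 279 ≡ 4. So 8^54 ≡ 4 (mod 55).
So σ(3) = σ(8) = 4 while 3 ≠ 8, therefore σ is not injective, hence not bijective.
Since σ is not bijective, we determine |image(σ)|. Computing x^54 mod 55 for each x (by repeated squaring, reducing mod 55 at every step), the values σ(0), σ(1), …, σ(54) are: 0, 1, 49, 4, 36, 20, 31, 14, 4, 16, 45, 11, 34, 49, 26, 25, 31, 9, 14, 26, 5, 1, 44, 34, 16, 15, 36, 9, 9, 36, 15, 16, 34, 44, 1, 5, 26, 14, 9, 31, 25, 26, 49, 34, 11, 45, 16, 4, 14, 31, 20, 36, 4, 49, 1.
The distinct values are {0, 1, 4, 5, 9, 11, 14, 15, 16, 20, 25, 26, 31, 34, 36, 44, 45, 49}; there are 18 of them.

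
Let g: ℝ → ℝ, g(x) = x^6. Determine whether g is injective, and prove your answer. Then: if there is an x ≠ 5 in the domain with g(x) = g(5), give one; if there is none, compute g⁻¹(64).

g(5) = 15625 = (−5)^6 = g(−5) (since 6 is even), with 5 ≠ −5. So g is not injective.
For the follow-up, such an x exists: taking x = −5 ∈ ℝ gives g(−5) = 15625 = g(5) with −5 ≠ 5.

-5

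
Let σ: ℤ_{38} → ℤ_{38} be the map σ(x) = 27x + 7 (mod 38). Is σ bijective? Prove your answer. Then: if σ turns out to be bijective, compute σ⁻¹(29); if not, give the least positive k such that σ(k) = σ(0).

36

Recall: injectivity means: for all a, b in the domain, σ(a) = σ(b) implies a = b.
Suppose σ(a) = σ(b) in ℤ_{38}. Then 27a + 7 ≡ 27b + 7 (mod 38), hence 27(a − b) ≡ 0 (mod 38).
Since gcd(27, 38) = 1, 27 is invertible modulo 38, thus a − b ≡ 0 (mod 38), i.e. a = b.
We now compute 27⁻¹ mod 38 explicitly. Euclid's algorithm: 38 = 1·27 + 11, 27 = 2·11 + 5, 11 = 2·5 + 1; back-substituting gives 1 = 31·27 − 22·38, so 27⁻¹ ≡ 31 (mod 38).
For any y ∈ ℤ_{38}, x = 31(y − 7) mod 38 satisfies σ(x) = 27·31(y − 7) + 7 ≡ y (since 27·31 ≡ 1 mod 38). So every y has a preimage.
So σ is bijective.
Since σ is bijective, we find σ⁻¹(29): we need 27x ≡ 29 − 7 ≡ 22 (mod 38). Using 27⁻¹ = 31: x ≡ 31·22 = 682 = 17·38 + 36, so x = 36.
Check: σ(36) = 27·36 + 7 = 979 = 25·38 + 29 ≡ 29 (mod 38).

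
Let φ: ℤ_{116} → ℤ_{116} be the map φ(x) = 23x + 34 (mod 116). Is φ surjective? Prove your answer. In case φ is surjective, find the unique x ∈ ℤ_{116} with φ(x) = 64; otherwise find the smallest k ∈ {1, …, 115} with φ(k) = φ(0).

Since gcd(23, 116) = 1, 23 is invertible modulo 116. Euclid's algorithm: 116 = 5·23 + 1; back-substituting gives 1 = 111·23 − 22·116, so 23⁻¹ ≡ 111 (mod 116).
Then y ↦ 111(y − 34) is a two-sided inverse to φ, so every y ∈ ℤ_{116} has a preimage.
Thus φ is surjective.
Since φ is surjective, we find φ⁻¹(64): we need 23x ≡ 64 − 34 ≡ 30 (mod 116). Using 23⁻¹ = 111: x ≡ 111·30 = 3330 = 28·116 + 82, so x = 82.
Check: φ(82) = 23·82 + 34 = 1920 = 16·116 + 64 ≡ 64 (mod 116).

82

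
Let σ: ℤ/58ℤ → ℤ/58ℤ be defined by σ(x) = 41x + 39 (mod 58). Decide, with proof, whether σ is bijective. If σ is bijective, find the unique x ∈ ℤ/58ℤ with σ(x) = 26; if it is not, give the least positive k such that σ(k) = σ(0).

11

If σ(s) = σ(t), then 41s ≡ 41t (mod 58). Because gcd(41, 58) = 1, we may cancel 41 to get s ≡ t (mod 58).
We now compute 41⁻¹ mod 58 explicitly. Euclid's algorithm: 58 = 1·41 + 17, 41 = 2·17 + 7, 17 = 2·7 + 3, 7 = 2·3 + 1; back-substituting gives 1 = 17·41 − 12·58, so 41⁻¹ ≡ 17 (mod 58).
Then y ↦ 17(y − 39) is a two-sided inverse to σ, so every y ∈ ℤ/58ℤ has a preimage.
Thus σ is bijective.
Since σ is bijective, we find σ⁻¹(26): we need 41x ≡ 26 − 39 ≡ 45 (mod 58). Using 41⁻¹ = 17: x ≡ 17·45 = 765 = 13·58 + 11, so x = 11.
Check: σ(11) = 41·11 + 39 = 490 = 8·58 + 26 ≡ 26 (mod 58).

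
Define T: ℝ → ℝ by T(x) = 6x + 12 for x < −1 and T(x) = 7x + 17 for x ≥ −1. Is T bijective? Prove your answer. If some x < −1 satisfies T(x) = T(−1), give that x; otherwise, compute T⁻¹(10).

Both pieces are strictly increasing (slopes 6 and 7), so each is injective on its own interval.
The left piece maps (−∞, −1) onto (−∞, 6); the right piece maps [−1, ∞) onto [10, ∞).
The images leave a gap (6 has no preimage), so T is not surjective, hence not bijective.
Because the two images are disjoint, no x < −1 has T(x) = T(−1), so we compute T⁻¹(10): 10 lies in [10, ∞), so solve 7x + 17 = 10: x = (10 − 17)/7 = −1.

-1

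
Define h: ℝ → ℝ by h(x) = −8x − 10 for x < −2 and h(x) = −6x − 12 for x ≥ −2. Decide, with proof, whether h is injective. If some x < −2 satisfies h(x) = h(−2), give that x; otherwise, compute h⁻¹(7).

Both pieces are strictly decreasing (slopes −8 and −6), so each is injective on its own interval.
The left piece maps (−∞, −2) onto (6, ∞); the right piece maps [−2, ∞) onto (−∞, 0].
These images are disjoint, so no value is attained by both pieces. Hence h is injective.
Because the two images are disjoint, no x < −2 has h(x) = h(−2), so we compute h⁻¹(7): 7 lies in (6, ∞), so solve −8x − 10 = 7: x = (7 + 10)/(−8) = −17/8.

-17/8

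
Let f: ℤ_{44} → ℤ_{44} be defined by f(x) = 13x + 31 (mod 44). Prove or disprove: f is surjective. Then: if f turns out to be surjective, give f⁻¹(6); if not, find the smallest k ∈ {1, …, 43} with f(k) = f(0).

By definition, surjectivity means every element of the codomain has a preimage under f.
Since gcd(13, 44) = 1, 13 is invertible modulo 44. Euclid's algorithm: 44 = 3·13 + 5, 13 = 2·5 + 3, 5 = 1·3 + 2, 3 = 1·2 + 1; back-substituting gives 1 = 17·13 − 5·44, so 13⁻¹ ≡ 17 (mod 44).
Then y ↦ 17(y − 31) is a two-sided inverse to f, so every y ∈ ℤ_{44} has a preimage.
Hence f is surjective.
Since f is surjective, we compute f⁻¹(6): solve 13x + 31 ≡ 6 (mod 44), i.e. 13x ≡ 19 (mod 44).
Multiplying by 13⁻¹ = 17 gives x ≡ 17·19 = 323 = 7·44 + 15 ≡ 15 (mod 44).
Check: f(15) = 13·15 + 31 = 226 = 5·44 + 6 ≡ 6 (mod 44).

15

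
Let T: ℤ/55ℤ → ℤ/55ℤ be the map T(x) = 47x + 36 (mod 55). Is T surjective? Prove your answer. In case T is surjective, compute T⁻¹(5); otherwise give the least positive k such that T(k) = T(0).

By definition, surjectivity means every element of the codomain has a preimage under T.
Since gcd(47, 55) = 1, 47 is invertible modulo 55. Euclid's algorithm: 55 = 1·47 + 8, 47 = 5·8 + 7, 8 = 1·7 + 1; back-substituting gives 1 = 48·47 − 41·55, so 47⁻¹ ≡ 48 (mod 55).
Then y ↦ 48(y − 36) is a two-sided inverse to T, so every y ∈ ℤ/55ℤ has a preimage.
Therefore T is surjective.
Since T is surjective, we compute T⁻¹(5): solve 47x + 36 ≡ 5 (mod 55), i.e. 47x ≡ 24 (mod 55).
Multiplying by 47⁻¹ = 48 gives x ≡ 48·24 = 1152 = 20·55 + 52 ≡ 52 (mod 55).
Check: T(52) = 47·52 + 36 = 2480 = 45·55 + 5 ≡ 5 (mod 55).

52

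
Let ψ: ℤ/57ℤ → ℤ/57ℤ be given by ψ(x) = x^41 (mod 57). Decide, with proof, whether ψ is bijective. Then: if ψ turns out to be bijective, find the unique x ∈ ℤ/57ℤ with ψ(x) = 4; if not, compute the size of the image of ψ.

Computing x^41 mod 57 for each x (by repeated squaring, reducing mod 57 at every step), the values ψ(0), ψ(1), …, ψ(56) are: 0, 1, 32, 15, 55, 47, 24, 49, 50, 54, 22, 26, 27, 52, 29, 21, 4, 44, 18, 19, 20, 51, 34, 17, 9, 43, 11, 12, 16, 41, 45, 46, 14, 48, 40, 23, 6, 37, 38, 39, 13, 53, 36, 28, 5, 30, 31, 35, 3, 7, 8, 33, 10, 2, 42, 25, 56.
Every element of ℤ/57ℤ appears exactly once in this list, so ψ is a bijection, and in particular bijective.
Since ψ is bijective, we read off the preimage of 4 from the same table: ψ(16) = 4, so ψ⁻¹(4) = 16.

16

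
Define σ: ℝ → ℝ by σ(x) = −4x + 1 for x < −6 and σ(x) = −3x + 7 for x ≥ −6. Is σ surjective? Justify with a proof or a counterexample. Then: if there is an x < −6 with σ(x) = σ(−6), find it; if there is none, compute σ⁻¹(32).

-31/4

Both pieces are strictly decreasing (slopes −4 and −3), so each is injective on its own interval.
The left piece maps (−∞, −6) onto (25, ∞); the right piece maps [−6, ∞) onto (−∞, 25].
These images together cover ℝ, so σ is surjective.
Because the two images are disjoint, no x < −6 has σ(x) = σ(−6), so we compute σ⁻¹(32): 32 lies in (25, ∞), so solve −4x + 1 = 32: x = (32 − 1)/(−4) = −31/4.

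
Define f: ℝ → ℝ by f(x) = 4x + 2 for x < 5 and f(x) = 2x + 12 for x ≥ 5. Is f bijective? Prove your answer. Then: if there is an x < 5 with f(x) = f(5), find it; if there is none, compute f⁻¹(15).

Both pieces are strictly increasing (slopes 4 and 2), so each is injective on its own interval.
The left piece maps (−∞, 5) onto (−∞, 22); the right piece maps [5, ∞) onto [22, ∞).
Since 22 = 22, the images partition ℝ: f is injective and surjective, hence bijective.
Because the two images are disjoint, no x < 5 has f(x) = f(5), so we compute f⁻¹(15): 15 lies in (−∞, 22), so solve 4x + 2 = 15: x = (15 − 2)/4 = 13/4.

13/4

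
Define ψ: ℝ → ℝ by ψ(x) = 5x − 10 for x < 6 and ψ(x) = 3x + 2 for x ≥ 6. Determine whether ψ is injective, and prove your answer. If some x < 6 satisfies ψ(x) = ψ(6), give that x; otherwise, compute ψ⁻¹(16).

Both pieces are strictly increasing (slopes 5 and 3), so each is injective on its own interval.
The left piece maps (−∞, 6) onto (−∞, 20); the right piece maps [6, ∞) onto [20, ∞).
These images are disjoint, so no value is attained by both pieces. Hence ψ is injective.
Because the two images are disjoint, no x < 6 has ψ(x) = ψ(6), so we compute ψ⁻¹(16): 16 lies in (−∞, 20), so solve 5x − 10 = 16: x = (16 + 10)/5 = 26/5.

26/5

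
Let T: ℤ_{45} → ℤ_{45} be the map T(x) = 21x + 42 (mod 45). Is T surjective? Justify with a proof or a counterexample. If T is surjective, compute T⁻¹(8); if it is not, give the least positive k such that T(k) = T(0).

Since gcd(21, 45) = 3, we have 21x ≡ 0 (mod 3) for all x, so T(x) ≡ 0 (mod 3).
But 1 ≢ 0 (mod 3), so 1 ∈ ℤ_{45} has no preimage. So T is not surjective.
Since T is not surjective, we find the least positive k with T(k) = T(0): this means 21k ≡ 0 (mod 45), i.e. 45 ∣ 21k. Since gcd(21, 45) = 3, dividing through by 3 this holds exactly when 15 ∣ 7k, and as gcd(7, 15) = 1, exactly when 15 ∣ k.
The smallest positive such k is 15.

15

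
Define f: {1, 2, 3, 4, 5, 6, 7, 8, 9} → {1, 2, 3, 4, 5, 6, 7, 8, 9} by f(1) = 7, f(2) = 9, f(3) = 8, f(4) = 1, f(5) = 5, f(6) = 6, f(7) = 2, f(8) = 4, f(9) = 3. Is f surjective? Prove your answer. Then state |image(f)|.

9

Every element of the codomain has a preimage: 1 = f(4), 2 = f(7), 3 = f(9), 4 = f(8), 5 = f(5), 6 = f(6), 7 = f(1), 8 = f(3), 9 = f(2).
Thus f is surjective.
The image of f is {1, 2, 3, 4, 5, 6, 7, 8, 9}, which has 9 elements.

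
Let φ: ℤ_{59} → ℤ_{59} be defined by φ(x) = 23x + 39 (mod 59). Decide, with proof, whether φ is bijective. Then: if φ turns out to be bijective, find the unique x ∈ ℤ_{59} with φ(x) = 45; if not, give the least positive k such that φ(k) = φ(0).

49

If φ(a) = φ(b), then 23a ≡ 23b (mod 59). Because gcd(23, 59) = 1, we may cancel 23 to get a ≡ b (mod 59).
We now compute 23⁻¹ mod 59 explicitly. Euclid's algorithm: 59 = 2·23 + 13, 23 = 1·13 + 10, 13 = 1·10 + 3, 10 = 3·3 + 1; back-substituting gives 1 = 18·23 − 7·59, so 23⁻¹ ≡ 18 (mod 59).
For any y ∈ ℤ_{59}, x = 18(y − 39) mod 59 satisfies φ(x) = 23·18(y − 39) + 39 ≡ y (since 23·18 ≡ 1 mod 59). So every y has a preimage.
Thus φ is bijective.
Since φ is bijective, we find φ⁻¹(45): we need 23x ≡ 45 − 39 ≡ 6 (mod 59). Using 23⁻¹ = 18: x ≡ 18·6 = 108 = 1·59 + 49, so x = 49.
Check: φ(49) = 23·49 + 39 = 1166 = 19·59 + 45 ≡ 45 (mod 59).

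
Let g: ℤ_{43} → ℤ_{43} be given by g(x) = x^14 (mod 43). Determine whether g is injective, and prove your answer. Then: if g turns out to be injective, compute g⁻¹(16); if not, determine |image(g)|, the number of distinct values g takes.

4

g(1) = 1^14 = 1.
g(2): Repeated squaring mod 43: 2^1 ≡ 2, 2^2 ≡ 2² = 4, 2^4 ≡ 4² = 16, 2^8 ≡ 16² = 256 ≡ 41. Since 14 = 8 + 4 + 2, 2^14 ≡ 41·16·4: 41·16 = 656 ≡ 11, then 11·4 = 44 ≡ 1. So 2^14 ≡ 1 (mod 43).
So g(1) = g(2) = 1 while 1 ≠ 2, therefore g is not injective.
Since g is not injective, we determine |image(g)|. Computing x^14 mod 43 for each x (by repeated squaring, reducing mod 43 at every step), the values g(0), g(1), …, g(42) are: 0, 1, 1, 36, 1, 36, 36, 6, 1, 6, 36, 1, 36, 6, 6, 6, 1, 6, 6, 36, 36, 1, 1, 36, 36, 6, 6, 1, 6, 6, 6, 36, 1, 36, 6, 1, 6, 36, 36, 1, 36, 1, 1.
The distinct values are {0, 1, 6, 36}; there are 4 of them.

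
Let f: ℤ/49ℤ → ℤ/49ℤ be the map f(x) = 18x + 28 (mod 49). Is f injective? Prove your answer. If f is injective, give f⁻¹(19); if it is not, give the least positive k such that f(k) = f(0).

24

Suppose f(s) = f(t) in ℤ/49ℤ. Then 18s + 28 ≡ 18t + 28 (mod 49), so 18(s − t) ≡ 0 (mod 49).
Since gcd(18, 49) = 1, 18 is invertible modulo 49, therefore s − t ≡ 0 (mod 49), i.e. s = t.
Thus f is injective.
We now compute 18⁻¹ mod 49 explicitly. Euclid's algorithm: 49 = 2·18 + 13, 18 = 1·13 + 5, 13 = 2·5 + 3, 5 = 1·3 + 2, 3 = 1·2 + 1; back-substituting gives 1 = 30·18 − 11·49, so 18⁻¹ ≡ 30 (mod 49).
Since f is injective, we compute f⁻¹(19): solve 18x + 28 ≡ 19 (mod 49), i.e. 18x ≡ 40 (mod 49).
Multiplying by 18⁻¹ = 30 gives x ≡ 30·40 = 1200 = 24·49 + 24 ≡ 24 (mod 49).
Check: f(24) = 18·24 + 28 = 460 = 9·49 + 19 ≡ 19 (mod 49).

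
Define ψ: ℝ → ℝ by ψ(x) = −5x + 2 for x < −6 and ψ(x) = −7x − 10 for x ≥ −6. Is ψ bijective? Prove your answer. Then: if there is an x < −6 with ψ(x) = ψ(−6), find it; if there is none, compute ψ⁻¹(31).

Both pieces are strictly decreasing (slopes −5 and −7), so each is injective on its own interval.
The left piece maps (−∞, −6) onto (32, ∞); the right piece maps [−6, ∞) onto (−∞, 32].
Since 32 = 32, the images partition ℝ: ψ is injective and surjective, hence bijective.
Because the two images are disjoint, no x < −6 has ψ(x) = ψ(−6), so we compute ψ⁻¹(31): 31 lies in (−∞, 32], so solve −7x − 10 = 31: x = (31 + 10)/(−7) = −41/7.

-41/7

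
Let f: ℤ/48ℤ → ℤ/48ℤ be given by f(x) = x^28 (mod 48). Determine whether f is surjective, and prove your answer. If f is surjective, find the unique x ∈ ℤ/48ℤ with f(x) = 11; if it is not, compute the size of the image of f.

f(2): Repeated squaring mod 48: 2^1 ≡ 2, 2^2 ≡ 2² = 4, 2^4 ≡ 4² = 16, 2^8 ≡ 16² = 256 ≡ 16, 2^16 ≡ 16² = 256 ≡ 16. Since 28 = 16 + 8 + 4, 2^28 ≡ 16·16·16: 16·16 = 256 ≡ 16, then 16·16 = 256 ≡ 16. So 2^28 ≡ 16 (mod 48).
f(4): Repeated squaring mod 48: 4^1 ≡ 4, 4^2 ≡ 4² = 16, 4^4 ≡ 16² = 256 ≡ 16, 4^8 ≡ 16² = 256 ≡ 16, 4^16 ≡ 16² = 256 ≡ 16. Since 28 = 16 + 8 + 4, 4^28 ≡ 16·16·16: 16·16 = 256 ≡ 16, then 16·16 = 256 ≡ 16. So 4^28 ≡ 16 (mod 48).
So f(2) = f(4) = 16 while 2 ≠ 4, therefore f is not injective.
A non-injective map from the 48-element set ℤ/48ℤ to itself takes at most 47 distinct values, so it cannot be surjective. Hence f is not surjective.
Since f is not surjective, we determine |image(f)|. Computing x^28 mod 48 for each x (by repeated squaring, reducing mod 48 at every step), the values f(0), f(1), …, f(47) are: 0, 1, 16, 33, 16, 1, 0, 1, 16, 33, 16, 1, 0, 1, 16, 33, 16, 1, 0, 1, 16, 33, 16, 1, 0, 1, 16, 33, 16, 1, 0, 1, 16, 33, 16, 1, 0, 1, 16, 33, 16, 1, 0, 1, 16, 33, 16, 1.
The distinct values are {0, 1, 16, 33}; there are 4 of them.

4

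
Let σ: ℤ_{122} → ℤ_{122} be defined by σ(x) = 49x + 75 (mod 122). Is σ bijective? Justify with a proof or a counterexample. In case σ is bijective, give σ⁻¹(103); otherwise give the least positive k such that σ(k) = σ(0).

18

Suppose σ(a) = σ(b) in ℤ_{122}. Then 49a + 75 ≡ 49b + 75 (mod 122), so 49(a − b) ≡ 0 (mod 122).
Since gcd(49, 122) = 1, 49 is invertible modulo 122, therefore a − b ≡ 0 (mod 122), i.e. a = b.
We now compute 49⁻¹ mod 122 explicitly. Euclid's algorithm: 122 = 2·49 + 24, 49 = 2·24 + 1; back-substituting gives 1 = 5·49 − 2·122, so 49⁻¹ ≡ 5 (mod 122).
Then y ↦ 5(y − 75) is a two-sided inverse to σ, so every y ∈ ℤ_{122} has a preimage.
Therefore σ is bijective.
Since σ is bijective, we find σ⁻¹(103): we need 49x ≡ 103 − 75 ≡ 28 (mod 122). Using 49⁻¹ = 5: x ≡ 5·28 = 140 = 1·122 + 18, so x = 18.
Check: σ(18) = 49·18 + 75 = 957 = 7·122 + 103 ≡ 103 (mod 122).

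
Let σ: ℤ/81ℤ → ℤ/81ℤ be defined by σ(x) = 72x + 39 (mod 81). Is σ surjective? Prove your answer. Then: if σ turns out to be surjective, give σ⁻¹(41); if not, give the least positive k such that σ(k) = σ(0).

Since gcd(72, 81) = 9, we have 72x ≡ 0 (mod 9) for all x, so σ(x) ≡ 3 (mod 9).
But 0 ≢ 3 (mod 9), so 0 ∈ ℤ/81ℤ has no preimage. So σ is not surjective.
Since σ is not surjective, we find the least positive k with σ(k) = σ(0): this means 72k ≡ 0 (mod 81), i.e. 81 ∣ 72k. Since gcd(72, 81) = 9, dividing through by 9 this holds exactly when 9 ∣ 8k, and as gcd(8, 9) = 1, exactly when 9 ∣ k.
The smallest positive such k is 9.

9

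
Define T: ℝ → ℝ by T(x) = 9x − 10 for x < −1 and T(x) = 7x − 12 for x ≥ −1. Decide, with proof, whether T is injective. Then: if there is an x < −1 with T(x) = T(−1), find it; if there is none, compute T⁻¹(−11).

1/7

Both pieces are strictly increasing (slopes 9 and 7), so each is injective on its own interval.
The left piece maps (−∞, −1) onto (−∞, −19); the right piece maps [−1, ∞) onto [−19, ∞).
These images are disjoint, so no value is attained by both pieces. Hence T is injective.
Because the two images are disjoint, no x < −1 has T(x) = T(−1), so we compute T⁻¹(−11): −11 lies in [−19, ∞), so solve 7x − 12 = −11: x = (−11 + 12)/7 = 1/7.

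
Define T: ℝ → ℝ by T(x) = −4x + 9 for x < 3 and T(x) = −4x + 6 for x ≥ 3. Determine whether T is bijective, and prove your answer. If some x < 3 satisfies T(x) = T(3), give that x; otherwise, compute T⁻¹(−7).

Both pieces are strictly decreasing (slopes −4 and −4), so each is injective on its own interval.
The left piece maps (−∞, 3) onto (−3, ∞); the right piece maps [3, ∞) onto (−∞, −6].
The images leave a gap (−3 has no preimage), so T is not surjective, hence not bijective.
Because the two images are disjoint, no x < 3 has T(x) = T(3), so we compute T⁻¹(−7): −7 lies in (−∞, −6], so solve −4x + 6 = −7: x = (−7 − 6)/(−4) = 13/4.

13/4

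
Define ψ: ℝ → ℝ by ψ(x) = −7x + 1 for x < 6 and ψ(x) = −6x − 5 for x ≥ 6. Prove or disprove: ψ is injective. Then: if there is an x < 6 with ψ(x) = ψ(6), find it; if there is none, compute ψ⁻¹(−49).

Both pieces are strictly decreasing (slopes −7 and −6), so each is injective on its own interval.
The left piece maps (−∞, 6) onto (−41, ∞); the right piece maps [6, ∞) onto (−∞, −41].
These images are disjoint, so no value is attained by both pieces. Therefore ψ is injective.
Because the two images are disjoint, no x < 6 has ψ(x) = ψ(6), so we compute ψ⁻¹(−49): −49 lies in (−∞, −41], so solve −6x − 5 = −49: x = (−49 + 5)/(−6) = 22/3.

22/3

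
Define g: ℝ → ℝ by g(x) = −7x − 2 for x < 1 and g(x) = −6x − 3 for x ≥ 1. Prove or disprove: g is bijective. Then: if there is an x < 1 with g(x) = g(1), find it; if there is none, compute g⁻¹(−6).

4/7

Both pieces are strictly decreasing (slopes −7 and −6), so each is injective on its own interval.
The left piece maps (−∞, 1) onto (−9, ∞); the right piece maps [1, ∞) onto (−∞, −9].
Since −9 = −9, the images partition ℝ: g is injective and surjective, hence bijective.
Because the two images are disjoint, no x < 1 has g(x) = g(1), so we compute g⁻¹(−6): −6 lies in (−9, ∞), so solve −7x − 2 = −6: x = (−6 + 2)/(−7) = 4/7.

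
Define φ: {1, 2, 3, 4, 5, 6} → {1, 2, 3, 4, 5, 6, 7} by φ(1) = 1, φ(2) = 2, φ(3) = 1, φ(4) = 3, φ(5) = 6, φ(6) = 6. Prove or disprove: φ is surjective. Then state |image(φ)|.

4

No element maps to 4, so φ is not surjective.
The image of φ is {1, 2, 3, 6}, which has 4 elements.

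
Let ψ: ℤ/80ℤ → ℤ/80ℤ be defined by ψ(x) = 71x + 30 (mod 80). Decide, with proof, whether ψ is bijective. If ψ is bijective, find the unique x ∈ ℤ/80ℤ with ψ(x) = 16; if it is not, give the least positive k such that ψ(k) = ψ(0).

46

Recall: ψ is injective when ψ(u) = ψ(v) forces u = v.
Suppose ψ(u) = ψ(v) in ℤ/80ℤ. Then 71u + 30 ≡ 71v + 30 (mod 80), therefore 71(u − v) ≡ 0 (mod 80).
Since gcd(71, 80) = 1, 71 is invertible modulo 80, thus u − v ≡ 0 (mod 80), i.e. u = v.
We now compute 71⁻¹ mod 80 explicitly. Euclid's algorithm: 80 = 1·71 + 9, 71 = 7·9 + 8, 9 = 1·8 + 1; back-substituting gives 1 = 71·71 − 63·80, so 71⁻¹ ≡ 71 (mod 80).
For any y ∈ ℤ/80ℤ, x = 71(y − 30) mod 80 satisfies ψ(x) = 71·71(y − 30) + 30 ≡ y (since 71·71 ≡ 1 mod 80). So every y has a preimage.
Therefore ψ is bijective.
Since ψ is bijective, we compute ψ⁻¹(16): solve 71x + 30 ≡ 16 (mod 80), i.e. 71x ≡ 66 (mod 80).
Multiplying by 71⁻¹ = 71 gives x ≡ 71·66 = 4686 = 58·80 + 46 ≡ 46 (mod 80).
Check: ψ(46) = 71·46 + 30 = 3296 = 41·80 + 16 ≡ 16 (mod 80).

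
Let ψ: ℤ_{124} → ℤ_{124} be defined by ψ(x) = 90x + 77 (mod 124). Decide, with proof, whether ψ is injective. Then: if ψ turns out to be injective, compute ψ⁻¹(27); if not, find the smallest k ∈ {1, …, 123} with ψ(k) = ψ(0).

62

By definition, injectivity means: for all s, t in the domain, ψ(s) = ψ(t) implies s = t.
We have gcd(90, 124) = 2 > 1. Taking s = 0 and t = 62: ψ(0) = 77 and ψ(62) = 90·62 + 77 = 5657 ≡ 77 (mod 124).
So ψ(0) = ψ(62) while 0 ≠ 62, therefore ψ is not injective.
Since ψ is not injective, we find the least positive k with ψ(k) = ψ(0): this means 90k ≡ 0 (mod 124), i.e. 124 ∣ 90k. Since gcd(90, 124) = 2, dividing through by 2 this holds exactly when 62 ∣ 45k, and as gcd(45, 62) = 1, exactly when 62 ∣ k.
The smallest positive such k is 62.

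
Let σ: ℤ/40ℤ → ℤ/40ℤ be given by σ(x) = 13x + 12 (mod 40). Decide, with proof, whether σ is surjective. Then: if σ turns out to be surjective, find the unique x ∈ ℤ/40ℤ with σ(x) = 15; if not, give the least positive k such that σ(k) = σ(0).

31

Since gcd(13, 40) = 1, 13 is invertible modulo 40. Euclid's algorithm: 40 = 3·13 + 1; back-substituting gives 1 = 37·13 − 12·40, so 13⁻¹ ≡ 37 (mod 40).
For any y ∈ ℤ/40ℤ, x = 37(y − 12) mod 40 satisfies σ(x) = 13·37(y − 12) + 12 ≡ y (since 13·37 ≡ 1 mod 40). So every y has a preimage.
Thus σ is surjective.
Since σ is surjective, we find σ⁻¹(15): we need 13x ≡ 15 − 12 ≡ 3 (mod 40). Using 13⁻¹ = 37: x ≡ 37·3 = 111 = 2·40 + 31, so x = 31.
Check: σ(31) = 13·31 + 12 = 415 = 10·40 + 15 ≡ 15 (mod 40).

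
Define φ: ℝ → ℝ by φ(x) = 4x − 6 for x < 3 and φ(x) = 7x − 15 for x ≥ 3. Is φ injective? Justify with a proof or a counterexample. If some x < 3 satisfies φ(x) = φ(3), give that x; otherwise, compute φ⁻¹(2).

Both pieces are strictly increasing (slopes 4 and 7), so each is injective on its own interval.
The left piece maps (−∞, 3) onto (−∞, 6); the right piece maps [3, ∞) onto [6, ∞).
These images are disjoint, so no value is attained by both pieces. Therefore φ is injective.
Because the two images are disjoint, no x < 3 has φ(x) = φ(3), so we compute φ⁻¹(2): 2 lies in (−∞, 6), so solve 4x − 6 = 2: x = (2 + 6)/4 = 2.

2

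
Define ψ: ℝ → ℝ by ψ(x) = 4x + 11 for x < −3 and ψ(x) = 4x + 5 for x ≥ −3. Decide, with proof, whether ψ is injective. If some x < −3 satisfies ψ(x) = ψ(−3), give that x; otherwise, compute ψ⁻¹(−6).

Both pieces are strictly increasing (slopes 4 and 4), so each is injective on its own interval.
The left piece maps (−∞, −3) onto (−∞, −1); the right piece maps [−3, ∞) onto [−7, ∞).
These images overlap. In particular ψ(−3) = −7 (right piece), and solving 4x + 11 = −7 on the left piece gives x = −9/2 < −3.
So ψ(−9/2) = ψ(−3) with −9/2 ≠ −3, and ψ is not injective. This x = −9/2 is the requested value below −3.

-9/2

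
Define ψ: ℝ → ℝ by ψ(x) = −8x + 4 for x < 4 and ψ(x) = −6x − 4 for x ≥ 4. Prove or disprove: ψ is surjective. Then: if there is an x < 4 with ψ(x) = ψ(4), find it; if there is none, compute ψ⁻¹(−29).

25/6

Both pieces are strictly decreasing (slopes −8 and −6), so each is injective on its own interval.
The left piece maps (−∞, 4) onto (−28, ∞); the right piece maps [4, ∞) onto (−∞, −28].
These images together cover ℝ, so ψ is surjective.
Because the two images are disjoint, no x < 4 has ψ(x) = ψ(4), so we compute ψ⁻¹(−29): −29 lies in (−∞, −28], so solve −6x − 4 = −29: x = (−29 + 4)/(−6) = 25/6.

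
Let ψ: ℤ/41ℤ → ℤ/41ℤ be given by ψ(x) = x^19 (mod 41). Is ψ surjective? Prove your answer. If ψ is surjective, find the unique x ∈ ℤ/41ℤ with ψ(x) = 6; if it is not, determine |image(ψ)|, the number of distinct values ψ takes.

Since 41 is prime, the nonzero elements of ℤ/41ℤ form a cyclic group of order 40.
As gcd(19, 40) = 1, raising to the 19th power is a bijection on this group: if s^19 ≡ t^19 then (st^{−1})^19 = 1, and the only element of order dividing gcd(19, 40) = 1 is 1, so s = t.
With ψ(0) = 0 this makes ψ injective on all of ℤ/41ℤ, hence bijective (finite equal-size domain and codomain). In particular ψ is surjective.
Since ψ is surjective, we find the preimage of 6. The inverse of x ↦ x^19 on (ℤ/41ℤ)^× is x ↦ x^19, because 19·19 = 361 = 9·40 + 1 ≡ 1 (mod 40) and x^{40} = 1 for x ≠ 0 (Fermat). So ψ⁻¹(6) = 6^19 mod 41.
Repeated squaring mod 41: 6^1 ≡ 6, 6^2 ≡ 6² = 36, 6^4 ≡ 36² = 1296 ≡ 25, 6^8 ≡ 25² = 625 ≡ 10, 6^16 ≡ 10² = 100 ≡ 18. Since 19 = 16 + 2 + 1, 6^19 ≡ 18·36·6: 18·36 = 648 ≡ 33, then 33·6 = 198 ≡ 34. So 6^19 ≡ 34 (mod 41).
Hence ψ⁻¹(6) = 34.

34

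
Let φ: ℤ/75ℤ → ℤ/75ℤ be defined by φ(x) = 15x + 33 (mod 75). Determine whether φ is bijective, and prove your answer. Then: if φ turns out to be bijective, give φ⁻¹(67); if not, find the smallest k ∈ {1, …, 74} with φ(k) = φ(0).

5

We have gcd(15, 75) = 15 > 1. Taking a = 0 and b = 5: φ(0) = 33 and φ(5) = 15·5 + 33 = 108 ≡ 33 (mod 75).
So φ(0) = φ(5) while 0 ≠ 5, therefore φ is not injective, hence not bijective.
Since φ is not bijective, we find the least positive k with φ(k) = φ(0): this means 15k ≡ 0 (mod 75), i.e. 75 ∣ 15k. Since gcd(15, 75) = 15, dividing through by 15 this holds exactly when 5 ∣ k.
The smallest positive such k is 5.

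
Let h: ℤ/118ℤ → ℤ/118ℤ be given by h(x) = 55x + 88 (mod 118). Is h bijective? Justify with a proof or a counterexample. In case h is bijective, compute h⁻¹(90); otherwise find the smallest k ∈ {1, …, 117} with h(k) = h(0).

88

Recall: h is injective if h(a) = h(b) implies a = b.
If h(a) = h(b), then 55a ≡ 55b (mod 118). Because gcd(55, 118) = 1, we may cancel 55 to get a ≡ b (mod 118).
We now compute 55⁻¹ mod 118 explicitly. Euclid's algorithm: 118 = 2·55 + 8, 55 = 6·8 + 7, 8 = 1·7 + 1; back-substituting gives 1 = 103·55 − 48·118, so 55⁻¹ ≡ 103 (mod 118).
For any y ∈ ℤ/118ℤ, x = 103(y − 88) mod 118 satisfies h(x) = 55·103(y − 88) + 88 ≡ y (since 55·103 ≡ 1 mod 118). So every y has a preimage.
Hence h is bijective.
Since h is bijective, we compute h⁻¹(90): solve 55x + 88 ≡ 90 (mod 118), i.e. 55x ≡ 2 (mod 118).
Multiplying by 55⁻¹ = 103 gives x ≡ 103·2 = 206 = 1·118 + 88 ≡ 88 (mod 118).
Check: h(88) = 55·88 + 88 = 4928 = 41·118 + 90 ≡ 90 (mod 118).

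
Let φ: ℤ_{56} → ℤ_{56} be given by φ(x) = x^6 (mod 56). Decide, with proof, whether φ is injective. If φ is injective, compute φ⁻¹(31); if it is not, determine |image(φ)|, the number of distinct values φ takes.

φ(1) = 1^6 = 1.
φ(3): Repeated squaring mod 56: 3^1 ≡ 3, 3^2 ≡ 3² = 9, 3^4 ≡ 9² = 81 ≡ 25. Since 6 = 4 + 2, 3^6 ≡ 25·9: 25·9 = 225 ≡ 1. So 3^6 ≡ 1 (mod 56).
So φ(1) = φ(3) = 1 while 1 ≠ 3, thus φ is not injective.
Since φ is not injective, we determine |image(φ)|. Computing x^6 mod 56 for each x (by repeated squaring, reducing mod 56 at every step), the values φ(0), φ(1), …, φ(55) are: 0, 1, 8, 1, 8, 1, 8, 49, 8, 1, 8, 1, 8, 1, 0, 1, 8, 1, 8, 1, 8, 49, 8, 1, 8, 1, 8, 1, 0, 1, 8, 1, 8, 1, 8, 49, 8, 1, 8, 1, 8, 1, 0, 1, 8, 1, 8, 1, 8, 49, 8, 1, 8, 1, 8, 1.
The distinct values are {0, 1, 8, 49}; there are 4 of them.

4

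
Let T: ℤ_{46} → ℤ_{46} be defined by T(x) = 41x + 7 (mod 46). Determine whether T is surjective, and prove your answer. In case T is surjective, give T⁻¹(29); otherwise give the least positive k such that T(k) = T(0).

14

By definition, surjectivity means every element of the codomain has a preimage under T.
Since gcd(41, 46) = 1, 41 is invertible modulo 46. Euclid's algorithm: 46 = 1·41 + 5, 41 = 8·5 + 1; back-substituting gives 1 = 9·41 − 8·46, so 41⁻¹ ≡ 9 (mod 46).
For any y ∈ ℤ_{46}, x = 9(y − 7) mod 46 satisfies T(x) = 41·9(y − 7) + 7 ≡ y (since 41·9 ≡ 1 mod 46). So every y has a preimage.
Hence T is surjective.
Since T is surjective, we find T⁻¹(29): we need 41x ≡ 29 − 7 ≡ 22 (mod 46). Using 41⁻¹ = 9: x ≡ 9·22 = 198 = 4·46 + 14, so x = 14.
Check: T(14) = 41·14 + 7 = 581 = 12·46 + 29 ≡ 29 (mod 46).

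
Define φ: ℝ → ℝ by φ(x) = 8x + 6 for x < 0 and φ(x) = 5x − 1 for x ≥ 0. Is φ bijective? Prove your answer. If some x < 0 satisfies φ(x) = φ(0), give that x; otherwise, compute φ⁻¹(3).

-7/8

Both pieces are strictly increasing (slopes 8 and 5), so each is injective on its own interval.
The left piece maps (−∞, 0) onto (−∞, 6); the right piece maps [0, ∞) onto [−1, ∞).
These images overlap. In particular φ(0) = −1 (right piece), and solving 8x + 6 = −1 on the left piece gives x = −7/8 < 0.
So φ(−7/8) = φ(0) with −7/8 ≠ 0, and φ is not injective, hence not bijective. This x = −7/8 is the requested value below 0.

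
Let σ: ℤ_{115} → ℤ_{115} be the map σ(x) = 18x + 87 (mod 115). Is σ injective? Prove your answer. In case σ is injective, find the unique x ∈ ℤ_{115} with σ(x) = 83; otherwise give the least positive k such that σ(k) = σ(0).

Suppose σ(s) = σ(t) in ℤ_{115}. Then 18s + 87 ≡ 18t + 87 (mod 115), therefore 18(s − t) ≡ 0 (mod 115).
Since gcd(18, 115) = 1, 18 is invertible modulo 115, so s − t ≡ 0 (mod 115), i.e. s = t.
Thus σ is injective.
We now compute 18⁻¹ mod 115 explicitly. Euclid's algorithm: 115 = 6·18 + 7, 18 = 2·7 + 4, 7 = 1·4 + 3, 4 = 1·3 + 1; back-substituting gives 1 = 32·18 − 5·115, so 18⁻¹ ≡ 32 (mod 115).
Since σ is injective, we find σ⁻¹(83): we need 18x ≡ 83 − 87 ≡ 111 (mod 115). Using 18⁻¹ = 32: x ≡ 32·111 = 3552 = 30·115 + 102, so x = 102.
Check: σ(102) = 18·102 + 87 = 1923 = 16·115 + 83 ≡ 83 (mod 115).

102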